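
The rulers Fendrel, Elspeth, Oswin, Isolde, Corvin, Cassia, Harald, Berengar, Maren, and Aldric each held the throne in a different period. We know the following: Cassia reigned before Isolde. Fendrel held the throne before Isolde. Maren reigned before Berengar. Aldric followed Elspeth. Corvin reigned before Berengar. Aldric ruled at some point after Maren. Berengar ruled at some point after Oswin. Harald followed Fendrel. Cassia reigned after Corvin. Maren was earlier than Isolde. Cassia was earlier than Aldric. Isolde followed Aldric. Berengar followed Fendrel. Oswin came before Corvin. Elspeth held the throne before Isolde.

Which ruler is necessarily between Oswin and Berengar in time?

Corvin

Tracing the constraints gives Oswin → Corvin → Berengar, so Corvin sits after Oswin and before Berengar.
No other ruler is forced both after Oswin and before Berengar.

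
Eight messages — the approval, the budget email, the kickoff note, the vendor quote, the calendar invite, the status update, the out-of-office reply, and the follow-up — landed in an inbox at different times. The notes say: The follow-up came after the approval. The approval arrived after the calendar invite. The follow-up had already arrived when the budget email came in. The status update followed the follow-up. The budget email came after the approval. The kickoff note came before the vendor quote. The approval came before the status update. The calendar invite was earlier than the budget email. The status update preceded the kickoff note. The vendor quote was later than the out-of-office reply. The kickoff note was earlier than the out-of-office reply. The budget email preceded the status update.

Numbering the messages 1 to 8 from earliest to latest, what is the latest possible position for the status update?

5

The status update must come before the kickoff note, the out-of-office reply, and the vendor quote — 3 messages forced after it.
Everything else can be placed before the status update in some valid order, so the status update can sit as late as position 8 − 3 = 5.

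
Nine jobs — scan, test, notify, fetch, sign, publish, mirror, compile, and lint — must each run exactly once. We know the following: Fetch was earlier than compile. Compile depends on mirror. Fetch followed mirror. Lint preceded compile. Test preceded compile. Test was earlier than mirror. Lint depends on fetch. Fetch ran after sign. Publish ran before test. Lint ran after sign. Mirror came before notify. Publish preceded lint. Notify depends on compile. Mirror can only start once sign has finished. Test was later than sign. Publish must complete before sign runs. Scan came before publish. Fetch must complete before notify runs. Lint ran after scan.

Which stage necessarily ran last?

notify

Every other stage has a chain of constraints placing it before notify, so notify is last.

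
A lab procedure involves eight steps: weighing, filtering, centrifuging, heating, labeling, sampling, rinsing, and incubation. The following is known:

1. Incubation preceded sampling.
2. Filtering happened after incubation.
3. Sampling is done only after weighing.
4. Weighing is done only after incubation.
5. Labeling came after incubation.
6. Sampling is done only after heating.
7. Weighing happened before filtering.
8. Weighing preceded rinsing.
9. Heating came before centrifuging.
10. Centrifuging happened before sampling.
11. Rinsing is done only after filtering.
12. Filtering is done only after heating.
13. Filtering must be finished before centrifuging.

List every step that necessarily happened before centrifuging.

Directly stated before centrifuging: filtering and heating.
Incubation reaches centrifuging via incubation → filtering → centrifuging.
Weighing reaches centrifuging via weighing → filtering → centrifuging.
No chain forces rinsing (or any of the others) ahead of centrifuging.

filtering, heating, incubation, weighing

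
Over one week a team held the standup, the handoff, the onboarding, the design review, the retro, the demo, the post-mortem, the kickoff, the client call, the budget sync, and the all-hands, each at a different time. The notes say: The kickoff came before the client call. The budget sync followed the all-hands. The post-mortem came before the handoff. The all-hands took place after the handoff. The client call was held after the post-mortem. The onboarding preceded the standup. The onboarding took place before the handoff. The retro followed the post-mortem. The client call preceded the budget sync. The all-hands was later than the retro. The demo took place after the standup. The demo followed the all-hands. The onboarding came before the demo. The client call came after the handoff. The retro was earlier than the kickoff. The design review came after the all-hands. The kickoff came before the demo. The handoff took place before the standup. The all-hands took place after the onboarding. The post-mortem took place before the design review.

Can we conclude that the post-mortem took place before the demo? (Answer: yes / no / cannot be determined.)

yes

Chain the constraints: the post-mortem → the handoff → the all-hands → the demo. Each link is directly stated, so the post-mortem comes before the demo.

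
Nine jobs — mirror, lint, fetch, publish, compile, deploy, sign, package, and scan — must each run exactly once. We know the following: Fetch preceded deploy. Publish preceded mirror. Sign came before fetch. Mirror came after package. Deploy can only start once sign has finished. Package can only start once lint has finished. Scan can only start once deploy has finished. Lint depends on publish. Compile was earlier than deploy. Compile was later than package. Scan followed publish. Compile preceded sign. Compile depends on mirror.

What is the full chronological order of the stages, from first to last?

The constraints fix every adjacent pair, so only one ordering works:
publish → lint → package → mirror → compile → sign → fetch → deploy → scan.

publish, lint, package, mirror, compile, sign, fetch, deploy, scan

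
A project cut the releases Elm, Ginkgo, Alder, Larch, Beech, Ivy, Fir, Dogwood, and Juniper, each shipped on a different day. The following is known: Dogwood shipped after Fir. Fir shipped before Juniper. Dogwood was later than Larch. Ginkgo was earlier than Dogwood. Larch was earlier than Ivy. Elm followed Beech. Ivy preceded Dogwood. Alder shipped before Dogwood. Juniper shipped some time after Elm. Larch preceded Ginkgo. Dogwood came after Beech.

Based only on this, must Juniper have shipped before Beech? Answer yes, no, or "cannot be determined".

no

Tracing the constraints gives Beech → Elm → Juniper, so Beech must come before Juniper.
That means Juniper cannot be before Beech.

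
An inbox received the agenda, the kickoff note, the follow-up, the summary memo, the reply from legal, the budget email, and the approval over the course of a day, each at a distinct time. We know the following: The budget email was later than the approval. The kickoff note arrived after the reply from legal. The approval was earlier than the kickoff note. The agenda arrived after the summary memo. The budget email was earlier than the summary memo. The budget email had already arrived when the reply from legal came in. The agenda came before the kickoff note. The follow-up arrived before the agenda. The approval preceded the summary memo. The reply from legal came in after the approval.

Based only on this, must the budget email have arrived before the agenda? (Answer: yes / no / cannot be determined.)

yes

Chain the constraints: the budget email → the summary memo → the agenda. Each link is directly stated, so the budget email comes before the agenda.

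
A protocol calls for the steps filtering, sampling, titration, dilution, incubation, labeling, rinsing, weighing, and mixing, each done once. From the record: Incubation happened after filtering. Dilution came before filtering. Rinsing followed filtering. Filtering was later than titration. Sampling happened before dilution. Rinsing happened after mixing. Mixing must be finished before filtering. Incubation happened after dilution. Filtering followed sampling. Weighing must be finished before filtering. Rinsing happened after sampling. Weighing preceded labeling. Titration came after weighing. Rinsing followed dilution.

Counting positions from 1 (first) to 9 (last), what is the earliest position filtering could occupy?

6

Dilution, mixing, sampling, titration, and weighing must all come before filtering — 5 forced predecessors.
Nothing else is forced ahead of filtering, so its earliest slot is position 5 + 1 = 6.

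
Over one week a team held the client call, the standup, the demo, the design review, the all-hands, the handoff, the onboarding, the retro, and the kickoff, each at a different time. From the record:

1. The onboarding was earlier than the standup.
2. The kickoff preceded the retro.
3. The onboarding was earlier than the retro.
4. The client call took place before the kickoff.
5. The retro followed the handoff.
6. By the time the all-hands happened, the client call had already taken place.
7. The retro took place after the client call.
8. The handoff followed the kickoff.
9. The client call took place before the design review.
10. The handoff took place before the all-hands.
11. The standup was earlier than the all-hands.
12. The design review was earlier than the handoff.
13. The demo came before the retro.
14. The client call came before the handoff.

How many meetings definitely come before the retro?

Directly stated before the retro: the client call, the demo, the handoff, the kickoff, and the onboarding.
The design review reaches the retro via the design review → the handoff → the retro.
That's the client call, the demo, the design review, the handoff, the kickoff, and the onboarding — 6 in all.

6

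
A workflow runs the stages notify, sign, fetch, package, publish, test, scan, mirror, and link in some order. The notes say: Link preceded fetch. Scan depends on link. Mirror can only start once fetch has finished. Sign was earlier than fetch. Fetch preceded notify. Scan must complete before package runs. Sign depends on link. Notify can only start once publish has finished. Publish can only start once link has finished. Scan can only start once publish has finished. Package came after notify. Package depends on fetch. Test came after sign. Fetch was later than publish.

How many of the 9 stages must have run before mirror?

Directly stated before mirror: fetch.
Link reaches mirror via link → fetch → mirror.
Publish reaches mirror via publish → fetch → mirror.
Sign reaches mirror via sign → fetch → mirror.
That's fetch, link, publish, and sign — 4 in all.

4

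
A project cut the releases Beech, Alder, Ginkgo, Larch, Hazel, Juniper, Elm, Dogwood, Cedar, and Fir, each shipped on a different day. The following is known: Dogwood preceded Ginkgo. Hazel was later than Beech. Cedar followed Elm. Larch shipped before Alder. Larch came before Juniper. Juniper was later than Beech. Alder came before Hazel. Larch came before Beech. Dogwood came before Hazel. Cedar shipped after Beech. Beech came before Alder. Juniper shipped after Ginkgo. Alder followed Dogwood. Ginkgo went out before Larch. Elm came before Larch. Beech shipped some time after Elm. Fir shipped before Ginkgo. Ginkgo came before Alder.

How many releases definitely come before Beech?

5

Directly stated before Beech: Elm and Larch.
Dogwood reaches Beech via Dogwood → Ginkgo → Larch → Beech.
Fir reaches Beech via Fir → Ginkgo → Larch → Beech.
Ginkgo reaches Beech via Ginkgo → Larch → Beech.
No chain forces Juniper (or any of the others) ahead of Beech.
That's Dogwood, Elm, Fir, Ginkgo, and Larch — 5 in all.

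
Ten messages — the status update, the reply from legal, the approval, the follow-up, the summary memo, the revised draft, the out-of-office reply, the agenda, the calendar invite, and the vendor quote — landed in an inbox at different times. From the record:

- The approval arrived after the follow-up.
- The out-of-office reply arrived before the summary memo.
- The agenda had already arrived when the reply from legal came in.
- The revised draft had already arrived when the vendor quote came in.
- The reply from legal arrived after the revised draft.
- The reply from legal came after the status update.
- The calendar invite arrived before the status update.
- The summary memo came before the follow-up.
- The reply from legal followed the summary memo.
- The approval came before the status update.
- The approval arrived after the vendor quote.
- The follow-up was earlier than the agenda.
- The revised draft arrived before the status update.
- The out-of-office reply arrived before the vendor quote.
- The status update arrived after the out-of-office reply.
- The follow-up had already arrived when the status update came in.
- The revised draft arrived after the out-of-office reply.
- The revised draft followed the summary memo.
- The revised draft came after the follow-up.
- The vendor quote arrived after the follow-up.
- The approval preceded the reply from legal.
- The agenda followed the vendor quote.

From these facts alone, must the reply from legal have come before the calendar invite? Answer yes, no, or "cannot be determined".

Tracing the constraints gives the calendar invite → the status update → the reply from legal, so the calendar invite must come before the reply from legal.
That means the reply from legal cannot be before the calendar invite.

no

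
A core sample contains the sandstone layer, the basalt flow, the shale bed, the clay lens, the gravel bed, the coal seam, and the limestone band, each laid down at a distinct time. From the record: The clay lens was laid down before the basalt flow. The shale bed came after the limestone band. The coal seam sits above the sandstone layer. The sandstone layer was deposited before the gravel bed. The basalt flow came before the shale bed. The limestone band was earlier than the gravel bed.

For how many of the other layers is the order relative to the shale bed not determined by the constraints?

3

Forced before the shale bed: the basalt flow, the clay lens, and the limestone band.
That leaves the coal seam, the gravel bed, and the sandstone layer with no forced order relative to the shale bed — 3.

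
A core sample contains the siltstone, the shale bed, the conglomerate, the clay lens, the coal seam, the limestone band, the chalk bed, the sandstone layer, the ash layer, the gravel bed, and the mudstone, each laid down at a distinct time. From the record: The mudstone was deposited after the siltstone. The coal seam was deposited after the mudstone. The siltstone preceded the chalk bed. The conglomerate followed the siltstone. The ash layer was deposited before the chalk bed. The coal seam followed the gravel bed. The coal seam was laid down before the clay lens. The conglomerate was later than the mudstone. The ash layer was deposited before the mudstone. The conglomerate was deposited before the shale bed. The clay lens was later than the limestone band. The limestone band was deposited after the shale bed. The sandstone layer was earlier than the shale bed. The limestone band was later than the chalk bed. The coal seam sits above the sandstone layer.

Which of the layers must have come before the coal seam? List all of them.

the ash layer, the gravel bed, the mudstone, the sandstone layer, the siltstone

Directly stated before the coal seam: the gravel bed, the mudstone, and the sandstone layer.
The ash layer reaches the coal seam via the ash layer → the mudstone → the coal seam.
The siltstone reaches the coal seam via the siltstone → the mudstone → the coal seam.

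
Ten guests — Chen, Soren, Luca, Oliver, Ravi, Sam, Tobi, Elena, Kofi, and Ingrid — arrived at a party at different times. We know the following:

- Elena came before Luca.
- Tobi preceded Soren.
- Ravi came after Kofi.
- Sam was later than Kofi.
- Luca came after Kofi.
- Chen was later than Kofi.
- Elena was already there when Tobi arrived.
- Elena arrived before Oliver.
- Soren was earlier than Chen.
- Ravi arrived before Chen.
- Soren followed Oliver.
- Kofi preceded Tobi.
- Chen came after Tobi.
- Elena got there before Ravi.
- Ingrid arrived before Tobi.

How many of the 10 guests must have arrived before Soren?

5

Directly stated before Soren: Oliver and Tobi.
Elena reaches Soren via Elena → Tobi → Soren.
Ingrid reaches Soren via Ingrid → Tobi → Soren.
Kofi reaches Soren via Kofi → Tobi → Soren.
No chain forces Ravi (or any of the others) ahead of Soren.
That's Elena, Ingrid, Kofi, Oliver, and Tobi — 5 in all.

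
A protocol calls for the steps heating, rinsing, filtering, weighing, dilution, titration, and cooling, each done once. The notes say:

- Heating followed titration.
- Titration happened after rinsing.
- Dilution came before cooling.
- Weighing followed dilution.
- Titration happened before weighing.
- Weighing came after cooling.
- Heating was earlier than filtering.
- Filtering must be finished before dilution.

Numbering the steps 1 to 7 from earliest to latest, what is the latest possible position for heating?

3

Heating must come before cooling, dilution, filtering, and weighing — 4 steps forced after it.
Everything else can be placed before heating in some valid order, so heating can sit as late as position 7 − 4 = 3.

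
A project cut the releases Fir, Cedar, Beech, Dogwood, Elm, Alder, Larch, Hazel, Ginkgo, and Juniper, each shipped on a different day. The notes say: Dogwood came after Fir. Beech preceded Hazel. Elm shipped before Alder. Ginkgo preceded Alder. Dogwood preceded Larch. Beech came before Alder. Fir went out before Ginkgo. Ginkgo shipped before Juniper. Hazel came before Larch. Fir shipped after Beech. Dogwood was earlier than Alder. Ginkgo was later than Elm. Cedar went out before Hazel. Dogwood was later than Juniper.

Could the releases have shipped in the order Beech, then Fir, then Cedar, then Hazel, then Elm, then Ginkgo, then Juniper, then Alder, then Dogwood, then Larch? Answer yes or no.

no

The constraints require Dogwood before Alder, but in the proposed sequence Alder appears ahead of Dogwood. That one violation is enough.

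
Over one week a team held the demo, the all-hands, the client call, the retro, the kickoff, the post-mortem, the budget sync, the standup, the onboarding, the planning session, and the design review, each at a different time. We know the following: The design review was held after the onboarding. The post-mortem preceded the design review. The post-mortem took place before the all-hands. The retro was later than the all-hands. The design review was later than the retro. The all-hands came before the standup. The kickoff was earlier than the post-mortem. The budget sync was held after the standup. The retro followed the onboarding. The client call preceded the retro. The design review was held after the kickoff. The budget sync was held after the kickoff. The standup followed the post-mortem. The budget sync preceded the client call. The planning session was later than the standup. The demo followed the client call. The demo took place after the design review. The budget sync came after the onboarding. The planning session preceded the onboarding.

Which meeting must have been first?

The kickoff has a chain of constraints placing it before every other meeting, so the kickoff must be first.

the kickoff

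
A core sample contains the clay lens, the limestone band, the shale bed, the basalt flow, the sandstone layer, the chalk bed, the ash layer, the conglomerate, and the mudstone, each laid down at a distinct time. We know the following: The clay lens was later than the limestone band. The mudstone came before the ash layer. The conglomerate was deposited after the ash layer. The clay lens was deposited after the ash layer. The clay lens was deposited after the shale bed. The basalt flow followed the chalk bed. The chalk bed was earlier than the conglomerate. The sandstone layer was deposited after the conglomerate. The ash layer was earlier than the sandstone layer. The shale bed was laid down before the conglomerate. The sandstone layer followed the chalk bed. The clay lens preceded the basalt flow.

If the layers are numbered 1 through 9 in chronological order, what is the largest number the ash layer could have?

5

The ash layer must come before the basalt flow, the clay lens, the conglomerate, and the sandstone layer — 4 layers forced after it.
Everything else can be placed before the ash layer in some valid order, so the ash layer can sit as late as position 9 − 4 = 5.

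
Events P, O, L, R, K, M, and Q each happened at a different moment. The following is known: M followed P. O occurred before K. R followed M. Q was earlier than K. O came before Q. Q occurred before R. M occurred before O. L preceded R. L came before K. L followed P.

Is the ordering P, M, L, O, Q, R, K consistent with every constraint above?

Check each stated constraint against the proposed order — e.g. L is ahead of K; M is ahead of R. Every pair is in the required order; nothing is violated.

yes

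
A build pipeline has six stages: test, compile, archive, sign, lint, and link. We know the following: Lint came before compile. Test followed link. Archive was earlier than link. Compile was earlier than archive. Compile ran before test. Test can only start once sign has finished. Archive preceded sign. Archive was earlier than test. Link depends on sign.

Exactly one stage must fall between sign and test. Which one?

Tracing the constraints gives sign → link → test, so link sits after sign and before test.
No other stage is forced both after sign and before test.

link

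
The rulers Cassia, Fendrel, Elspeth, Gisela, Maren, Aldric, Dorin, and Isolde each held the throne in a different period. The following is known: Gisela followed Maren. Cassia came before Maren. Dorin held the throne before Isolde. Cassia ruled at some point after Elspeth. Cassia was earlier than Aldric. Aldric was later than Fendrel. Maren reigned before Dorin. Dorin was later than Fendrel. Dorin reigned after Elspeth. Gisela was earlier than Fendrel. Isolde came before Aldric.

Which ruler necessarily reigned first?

Elspeth has a chain of constraints placing them before every other ruler, so Elspeth must be first.

Elspeth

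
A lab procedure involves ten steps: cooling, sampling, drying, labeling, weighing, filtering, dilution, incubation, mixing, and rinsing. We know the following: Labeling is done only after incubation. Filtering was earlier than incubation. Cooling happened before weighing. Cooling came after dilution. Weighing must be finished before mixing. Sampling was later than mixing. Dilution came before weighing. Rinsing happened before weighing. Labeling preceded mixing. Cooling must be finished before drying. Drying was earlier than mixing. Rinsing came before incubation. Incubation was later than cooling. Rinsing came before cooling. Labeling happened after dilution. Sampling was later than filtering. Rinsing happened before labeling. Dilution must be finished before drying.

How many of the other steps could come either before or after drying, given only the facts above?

4

Forced before drying: cooling, dilution, and rinsing; forced after drying: mixing and sampling.
That leaves filtering, incubation, labeling, and weighing with no forced order relative to drying — 4.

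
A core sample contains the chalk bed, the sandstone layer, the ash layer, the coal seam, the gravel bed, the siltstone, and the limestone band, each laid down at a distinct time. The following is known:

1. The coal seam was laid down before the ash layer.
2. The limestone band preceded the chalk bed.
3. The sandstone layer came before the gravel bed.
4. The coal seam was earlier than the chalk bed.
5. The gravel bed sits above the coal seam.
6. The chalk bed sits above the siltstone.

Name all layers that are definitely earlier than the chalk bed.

Directly stated before the chalk bed: the coal seam, the limestone band, and the siltstone.
No chain forces the sandstone layer (or any of the others) ahead of the chalk bed.

the coal seam, the limestone band, the siltstone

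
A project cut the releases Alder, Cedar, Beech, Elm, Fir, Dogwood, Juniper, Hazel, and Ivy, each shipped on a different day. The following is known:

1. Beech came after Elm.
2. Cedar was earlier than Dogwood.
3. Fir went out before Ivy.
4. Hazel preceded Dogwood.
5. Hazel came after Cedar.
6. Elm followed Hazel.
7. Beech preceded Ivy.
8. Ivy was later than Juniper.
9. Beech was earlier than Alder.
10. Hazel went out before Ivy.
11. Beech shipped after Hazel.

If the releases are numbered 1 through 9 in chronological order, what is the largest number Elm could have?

Elm must come before Alder, Beech, and Ivy — 3 releases forced after it.
Everything else can be placed before Elm in some valid order, so Elm can sit as late as position 9 − 3 = 6.

6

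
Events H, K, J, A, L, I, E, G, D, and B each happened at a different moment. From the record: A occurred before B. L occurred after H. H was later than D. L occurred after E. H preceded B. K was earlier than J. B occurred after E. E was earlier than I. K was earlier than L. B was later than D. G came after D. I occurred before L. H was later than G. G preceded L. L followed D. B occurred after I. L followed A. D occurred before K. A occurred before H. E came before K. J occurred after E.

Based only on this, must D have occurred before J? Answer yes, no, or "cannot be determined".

yes

Chain the constraints: D → K → J. Each link is directly stated, so D comes before J.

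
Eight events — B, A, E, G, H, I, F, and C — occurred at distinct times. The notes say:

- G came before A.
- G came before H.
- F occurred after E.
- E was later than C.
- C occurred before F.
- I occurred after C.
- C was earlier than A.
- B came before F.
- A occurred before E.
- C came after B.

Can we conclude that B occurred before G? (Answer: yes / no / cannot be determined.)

cannot be determined

No chain of stated constraints runs from B to G, and none runs from G to B either.
So the relative order of B and G is not fixed by the given facts.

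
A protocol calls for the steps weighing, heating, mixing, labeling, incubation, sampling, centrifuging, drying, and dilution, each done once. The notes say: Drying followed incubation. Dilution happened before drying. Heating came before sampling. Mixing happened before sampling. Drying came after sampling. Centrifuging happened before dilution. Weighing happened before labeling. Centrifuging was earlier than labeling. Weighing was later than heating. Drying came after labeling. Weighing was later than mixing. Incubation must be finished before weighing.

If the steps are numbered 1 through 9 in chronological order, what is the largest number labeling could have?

8

Labeling must come before drying — 1 step forced after it.
Everything else can be placed before labeling in some valid order, so labeling can sit as late as position 9 − 1 = 8.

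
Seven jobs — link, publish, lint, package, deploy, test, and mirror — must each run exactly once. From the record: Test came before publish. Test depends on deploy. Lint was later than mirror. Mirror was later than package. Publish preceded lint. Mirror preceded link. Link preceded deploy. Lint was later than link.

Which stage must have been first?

Package has a chain of constraints placing it before every other stage, so package must be first.

package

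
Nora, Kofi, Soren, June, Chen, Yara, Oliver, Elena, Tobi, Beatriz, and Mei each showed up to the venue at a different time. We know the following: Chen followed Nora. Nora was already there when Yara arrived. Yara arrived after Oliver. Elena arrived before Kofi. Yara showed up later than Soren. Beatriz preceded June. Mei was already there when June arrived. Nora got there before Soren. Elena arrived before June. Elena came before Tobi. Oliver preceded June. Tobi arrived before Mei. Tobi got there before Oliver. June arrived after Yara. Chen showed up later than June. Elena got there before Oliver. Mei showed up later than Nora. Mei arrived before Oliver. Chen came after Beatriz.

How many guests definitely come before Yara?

Directly stated before Yara: Nora, Oliver, and Soren.
Elena reaches Yara via Elena → Oliver → Yara.
Mei reaches Yara via Mei → Oliver → Yara.
Tobi reaches Yara via Tobi → Oliver → Yara.
No chain forces June (or any of the others) ahead of Yara.
That's Elena, Mei, Nora, Oliver, Soren, and Tobi — 6 in all.

6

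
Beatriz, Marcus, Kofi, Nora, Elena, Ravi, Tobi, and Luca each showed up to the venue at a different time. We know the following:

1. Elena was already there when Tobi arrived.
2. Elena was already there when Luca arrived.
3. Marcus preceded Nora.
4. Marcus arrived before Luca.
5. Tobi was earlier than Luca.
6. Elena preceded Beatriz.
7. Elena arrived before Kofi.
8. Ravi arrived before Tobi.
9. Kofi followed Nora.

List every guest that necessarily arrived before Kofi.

Elena, Marcus, Nora

Directly stated before Kofi: Elena and Nora.
Marcus reaches Kofi via Marcus → Nora → Kofi.
No chain forces Tobi (or any of the others) ahead of Kofi.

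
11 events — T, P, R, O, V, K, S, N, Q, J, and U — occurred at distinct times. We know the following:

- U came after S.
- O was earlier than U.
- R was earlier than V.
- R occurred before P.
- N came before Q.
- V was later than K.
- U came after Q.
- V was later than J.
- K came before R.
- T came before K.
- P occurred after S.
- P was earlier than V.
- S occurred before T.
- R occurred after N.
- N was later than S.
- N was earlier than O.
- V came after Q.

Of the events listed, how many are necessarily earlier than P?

Directly stated before P: R and S.
K reaches P via K → R → P.
N reaches P via N → R → P.
T reaches P via T → K → R → P.
That's K, N, R, S, and T — 5 in all.

5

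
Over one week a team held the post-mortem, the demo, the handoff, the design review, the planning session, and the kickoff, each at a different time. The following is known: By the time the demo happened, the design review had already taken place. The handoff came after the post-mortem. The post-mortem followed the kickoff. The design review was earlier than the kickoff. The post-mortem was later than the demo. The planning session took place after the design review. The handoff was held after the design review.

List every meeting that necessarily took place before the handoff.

Directly stated before the handoff: the design review and the post-mortem.
The demo reaches the handoff via the demo → the post-mortem → the handoff.
The kickoff reaches the handoff via the kickoff → the post-mortem → the handoff.
No chain forces the planning session ahead of the handoff.

the demo, the design review, the kickoff, the post-mortem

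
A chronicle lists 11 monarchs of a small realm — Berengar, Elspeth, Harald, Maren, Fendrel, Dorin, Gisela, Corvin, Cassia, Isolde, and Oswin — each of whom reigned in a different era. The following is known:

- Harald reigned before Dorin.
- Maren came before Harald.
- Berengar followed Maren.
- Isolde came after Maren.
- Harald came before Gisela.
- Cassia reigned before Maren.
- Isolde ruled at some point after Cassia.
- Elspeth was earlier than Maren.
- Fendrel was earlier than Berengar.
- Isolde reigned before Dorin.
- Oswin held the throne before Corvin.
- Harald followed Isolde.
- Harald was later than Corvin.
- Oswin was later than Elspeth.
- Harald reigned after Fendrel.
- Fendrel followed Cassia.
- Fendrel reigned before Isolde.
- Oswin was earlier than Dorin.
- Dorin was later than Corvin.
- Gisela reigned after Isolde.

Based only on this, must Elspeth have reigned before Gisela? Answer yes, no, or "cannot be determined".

Chain the constraints: Elspeth → Maren → Isolde → Gisela. Each link is directly stated, so Elspeth comes before Gisela.

yes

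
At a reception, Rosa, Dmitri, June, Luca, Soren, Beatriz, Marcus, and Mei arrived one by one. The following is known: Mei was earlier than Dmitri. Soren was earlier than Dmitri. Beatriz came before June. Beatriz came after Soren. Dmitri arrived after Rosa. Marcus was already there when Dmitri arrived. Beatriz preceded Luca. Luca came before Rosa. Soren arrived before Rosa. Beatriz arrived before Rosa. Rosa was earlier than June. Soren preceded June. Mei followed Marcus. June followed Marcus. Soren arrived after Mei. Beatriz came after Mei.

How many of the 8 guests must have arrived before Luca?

4

Directly stated before Luca: Beatriz.
Marcus reaches Luca via Marcus → Mei → Beatriz → Luca.
Mei reaches Luca via Mei → Beatriz → Luca.
Soren reaches Luca via Soren → Beatriz → Luca.
That's Beatriz, Marcus, Mei, and Soren — 4 in all.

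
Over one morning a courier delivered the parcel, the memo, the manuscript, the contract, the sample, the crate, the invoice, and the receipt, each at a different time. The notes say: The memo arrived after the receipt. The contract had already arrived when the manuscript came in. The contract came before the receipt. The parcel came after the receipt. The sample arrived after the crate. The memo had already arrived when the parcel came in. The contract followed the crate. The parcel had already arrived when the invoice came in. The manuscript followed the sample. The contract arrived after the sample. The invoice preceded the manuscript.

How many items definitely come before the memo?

Directly stated before the memo: the receipt.
The contract reaches the memo via the contract → the receipt → the memo.
The crate reaches the memo via the crate → the contract → the receipt → the memo.
The sample reaches the memo via the sample → the contract → the receipt → the memo.
That's the contract, the crate, the receipt, and the sample — 4 in all.

4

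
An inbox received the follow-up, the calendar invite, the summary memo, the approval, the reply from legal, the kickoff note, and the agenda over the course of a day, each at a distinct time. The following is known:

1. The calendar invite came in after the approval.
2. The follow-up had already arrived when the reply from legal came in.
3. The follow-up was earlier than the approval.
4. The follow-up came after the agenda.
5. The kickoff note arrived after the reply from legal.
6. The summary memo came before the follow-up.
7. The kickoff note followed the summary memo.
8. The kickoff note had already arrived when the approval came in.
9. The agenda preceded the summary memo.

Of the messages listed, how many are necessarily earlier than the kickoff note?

4

Directly stated before the kickoff note: the reply from legal and the summary memo.
The agenda reaches the kickoff note via the agenda → the summary memo → the kickoff note.
The follow-up reaches the kickoff note via the follow-up → the reply from legal → the kickoff note.
No chain forces the approval (or any of the others) ahead of the kickoff note.
That's the agenda, the follow-up, the reply from legal, and the summary memo — 4 in all.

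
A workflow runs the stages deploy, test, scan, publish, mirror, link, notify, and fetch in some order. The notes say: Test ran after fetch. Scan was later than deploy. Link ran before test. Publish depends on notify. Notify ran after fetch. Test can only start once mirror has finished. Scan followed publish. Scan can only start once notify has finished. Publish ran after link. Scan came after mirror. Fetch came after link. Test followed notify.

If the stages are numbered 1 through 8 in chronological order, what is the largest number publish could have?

Publish must come before scan — 1 stage forced after it.
Everything else can be placed before publish in some valid order, so publish can sit as late as position 8 − 1 = 7.

7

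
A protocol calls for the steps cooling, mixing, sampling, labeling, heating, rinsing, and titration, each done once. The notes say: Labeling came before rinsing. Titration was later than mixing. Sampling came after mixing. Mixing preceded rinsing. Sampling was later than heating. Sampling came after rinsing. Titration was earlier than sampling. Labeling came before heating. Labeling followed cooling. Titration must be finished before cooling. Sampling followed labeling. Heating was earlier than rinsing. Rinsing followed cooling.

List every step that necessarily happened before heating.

cooling, labeling, mixing, titration

Directly stated before heating: labeling.
Cooling reaches heating via cooling → labeling → heating.
Mixing reaches heating via mixing → titration → cooling → labeling → heating.
Titration reaches heating via titration → cooling → labeling → heating.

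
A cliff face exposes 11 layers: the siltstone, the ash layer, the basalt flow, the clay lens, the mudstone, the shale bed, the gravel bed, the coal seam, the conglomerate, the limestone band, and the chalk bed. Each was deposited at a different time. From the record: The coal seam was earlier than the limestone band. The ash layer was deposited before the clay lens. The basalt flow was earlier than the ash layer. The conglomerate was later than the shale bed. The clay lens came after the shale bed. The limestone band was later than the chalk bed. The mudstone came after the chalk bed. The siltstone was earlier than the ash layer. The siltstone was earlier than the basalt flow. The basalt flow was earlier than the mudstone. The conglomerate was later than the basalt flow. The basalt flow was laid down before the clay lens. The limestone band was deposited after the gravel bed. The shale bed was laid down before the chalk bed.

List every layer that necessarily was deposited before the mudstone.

Directly stated before the mudstone: the basalt flow and the chalk bed.
The shale bed reaches the mudstone via the shale bed → the chalk bed → the mudstone.
The siltstone reaches the mudstone via the siltstone → the basalt flow → the mudstone.
No chain forces the coal seam (or any of the others) ahead of the mudstone.

the basalt flow, the chalk bed, the shale bed, the siltstone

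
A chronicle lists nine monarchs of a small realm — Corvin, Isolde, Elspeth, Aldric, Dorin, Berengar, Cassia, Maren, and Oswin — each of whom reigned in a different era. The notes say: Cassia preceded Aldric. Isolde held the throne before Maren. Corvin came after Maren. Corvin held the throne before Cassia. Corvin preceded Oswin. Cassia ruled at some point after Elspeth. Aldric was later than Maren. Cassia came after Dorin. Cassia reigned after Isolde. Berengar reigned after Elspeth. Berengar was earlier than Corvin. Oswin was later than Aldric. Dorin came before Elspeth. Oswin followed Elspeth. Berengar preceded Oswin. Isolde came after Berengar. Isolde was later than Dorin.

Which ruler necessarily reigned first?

Dorin has a chain of constraints placing them before every other ruler, so Dorin must be first.

Dorin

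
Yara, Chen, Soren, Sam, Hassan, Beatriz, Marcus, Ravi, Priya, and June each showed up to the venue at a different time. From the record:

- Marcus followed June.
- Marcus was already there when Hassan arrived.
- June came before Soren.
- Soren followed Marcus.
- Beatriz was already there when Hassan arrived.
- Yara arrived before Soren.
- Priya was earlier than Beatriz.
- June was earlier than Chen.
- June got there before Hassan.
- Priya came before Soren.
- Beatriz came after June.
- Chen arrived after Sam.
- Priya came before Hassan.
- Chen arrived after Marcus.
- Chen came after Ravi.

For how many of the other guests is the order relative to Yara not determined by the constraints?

Forced after Yara: Soren.
That leaves Beatriz, Chen, Hassan, June, Marcus, Priya, Ravi, and Sam with no forced order relative to Yara — 8.

8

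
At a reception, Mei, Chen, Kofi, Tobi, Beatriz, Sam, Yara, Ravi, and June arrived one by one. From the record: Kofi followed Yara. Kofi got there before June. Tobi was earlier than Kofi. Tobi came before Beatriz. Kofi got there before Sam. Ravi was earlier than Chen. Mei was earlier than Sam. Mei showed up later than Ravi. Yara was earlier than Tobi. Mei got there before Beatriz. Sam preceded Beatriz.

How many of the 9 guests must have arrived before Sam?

Directly stated before Sam: Kofi and Mei.
Ravi reaches Sam via Ravi → Mei → Sam.
Tobi reaches Sam via Tobi → Kofi → Sam.
Yara reaches Sam via Yara → Kofi → Sam.
No chain forces Chen (or any of the others) ahead of Sam.
That's Kofi, Mei, Ravi, Tobi, and Yara — 5 in all.

5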